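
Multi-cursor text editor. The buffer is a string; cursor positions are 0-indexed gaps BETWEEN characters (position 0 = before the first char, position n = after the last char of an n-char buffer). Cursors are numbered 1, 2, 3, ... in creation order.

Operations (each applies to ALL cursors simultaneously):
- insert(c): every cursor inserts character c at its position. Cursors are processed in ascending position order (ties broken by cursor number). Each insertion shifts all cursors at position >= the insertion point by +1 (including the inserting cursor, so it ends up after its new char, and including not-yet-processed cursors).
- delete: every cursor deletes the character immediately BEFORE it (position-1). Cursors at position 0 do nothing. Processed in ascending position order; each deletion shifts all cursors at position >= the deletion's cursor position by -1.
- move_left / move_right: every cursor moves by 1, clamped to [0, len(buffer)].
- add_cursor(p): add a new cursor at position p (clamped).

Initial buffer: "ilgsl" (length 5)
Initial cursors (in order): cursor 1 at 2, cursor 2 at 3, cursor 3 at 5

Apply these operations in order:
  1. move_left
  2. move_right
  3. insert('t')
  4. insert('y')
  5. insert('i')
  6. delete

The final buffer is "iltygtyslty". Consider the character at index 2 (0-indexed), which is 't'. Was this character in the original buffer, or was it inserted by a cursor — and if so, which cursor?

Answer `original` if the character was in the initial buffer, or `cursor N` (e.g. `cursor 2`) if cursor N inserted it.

Answer: cursor 1

Derivation:
After op 1 (move_left): buffer="ilgsl" (len 5), cursors c1@1 c2@2 c3@4, authorship .....
After op 2 (move_right): buffer="ilgsl" (len 5), cursors c1@2 c2@3 c3@5, authorship .....
After op 3 (insert('t')): buffer="iltgtslt" (len 8), cursors c1@3 c2@5 c3@8, authorship ..1.2..3
After op 4 (insert('y')): buffer="iltygtyslty" (len 11), cursors c1@4 c2@7 c3@11, authorship ..11.22..33
After op 5 (insert('i')): buffer="iltyigtyisltyi" (len 14), cursors c1@5 c2@9 c3@14, authorship ..111.222..333
After op 6 (delete): buffer="iltygtyslty" (len 11), cursors c1@4 c2@7 c3@11, authorship ..11.22..33
Authorship (.=original, N=cursor N): . . 1 1 . 2 2 . . 3 3
Index 2: author = 1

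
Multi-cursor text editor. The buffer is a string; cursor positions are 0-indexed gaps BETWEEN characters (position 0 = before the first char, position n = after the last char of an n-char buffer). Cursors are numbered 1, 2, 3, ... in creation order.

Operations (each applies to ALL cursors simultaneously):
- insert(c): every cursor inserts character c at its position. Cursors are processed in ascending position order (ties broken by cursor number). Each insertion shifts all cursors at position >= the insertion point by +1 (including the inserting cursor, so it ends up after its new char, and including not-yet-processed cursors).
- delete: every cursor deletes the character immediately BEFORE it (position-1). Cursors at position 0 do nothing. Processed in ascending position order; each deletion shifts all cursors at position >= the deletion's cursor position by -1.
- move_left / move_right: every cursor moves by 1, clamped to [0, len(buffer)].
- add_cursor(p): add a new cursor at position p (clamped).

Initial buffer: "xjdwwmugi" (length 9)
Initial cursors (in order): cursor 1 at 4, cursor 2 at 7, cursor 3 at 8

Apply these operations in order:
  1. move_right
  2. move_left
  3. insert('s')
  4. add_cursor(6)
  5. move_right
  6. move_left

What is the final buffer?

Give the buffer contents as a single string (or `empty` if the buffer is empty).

After op 1 (move_right): buffer="xjdwwmugi" (len 9), cursors c1@5 c2@8 c3@9, authorship .........
After op 2 (move_left): buffer="xjdwwmugi" (len 9), cursors c1@4 c2@7 c3@8, authorship .........
After op 3 (insert('s')): buffer="xjdwswmusgsi" (len 12), cursors c1@5 c2@9 c3@11, authorship ....1...2.3.
After op 4 (add_cursor(6)): buffer="xjdwswmusgsi" (len 12), cursors c1@5 c4@6 c2@9 c3@11, authorship ....1...2.3.
After op 5 (move_right): buffer="xjdwswmusgsi" (len 12), cursors c1@6 c4@7 c2@10 c3@12, authorship ....1...2.3.
After op 6 (move_left): buffer="xjdwswmusgsi" (len 12), cursors c1@5 c4@6 c2@9 c3@11, authorship ....1...2.3.

Answer: xjdwswmusgsi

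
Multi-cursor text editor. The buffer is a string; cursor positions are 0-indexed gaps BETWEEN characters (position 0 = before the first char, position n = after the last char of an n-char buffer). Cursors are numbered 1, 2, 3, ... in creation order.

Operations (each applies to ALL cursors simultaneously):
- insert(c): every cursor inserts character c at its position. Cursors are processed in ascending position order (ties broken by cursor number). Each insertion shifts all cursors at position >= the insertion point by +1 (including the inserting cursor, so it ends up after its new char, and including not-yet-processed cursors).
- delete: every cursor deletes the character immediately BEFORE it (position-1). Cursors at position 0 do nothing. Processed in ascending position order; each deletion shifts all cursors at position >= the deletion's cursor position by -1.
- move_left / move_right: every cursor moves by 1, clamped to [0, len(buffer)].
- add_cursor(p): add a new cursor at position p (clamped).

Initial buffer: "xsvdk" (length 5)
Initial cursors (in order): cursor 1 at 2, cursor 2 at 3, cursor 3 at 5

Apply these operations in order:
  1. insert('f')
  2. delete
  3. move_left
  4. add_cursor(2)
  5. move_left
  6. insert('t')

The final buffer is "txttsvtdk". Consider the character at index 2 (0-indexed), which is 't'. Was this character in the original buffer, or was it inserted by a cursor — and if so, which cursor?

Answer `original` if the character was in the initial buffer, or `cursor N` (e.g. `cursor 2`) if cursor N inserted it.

Answer: cursor 2

Derivation:
After op 1 (insert('f')): buffer="xsfvfdkf" (len 8), cursors c1@3 c2@5 c3@8, authorship ..1.2..3
After op 2 (delete): buffer="xsvdk" (len 5), cursors c1@2 c2@3 c3@5, authorship .....
After op 3 (move_left): buffer="xsvdk" (len 5), cursors c1@1 c2@2 c3@4, authorship .....
After op 4 (add_cursor(2)): buffer="xsvdk" (len 5), cursors c1@1 c2@2 c4@2 c3@4, authorship .....
After op 5 (move_left): buffer="xsvdk" (len 5), cursors c1@0 c2@1 c4@1 c3@3, authorship .....
After op 6 (insert('t')): buffer="txttsvtdk" (len 9), cursors c1@1 c2@4 c4@4 c3@7, authorship 1.24..3..
Authorship (.=original, N=cursor N): 1 . 2 4 . . 3 . .
Index 2: author = 2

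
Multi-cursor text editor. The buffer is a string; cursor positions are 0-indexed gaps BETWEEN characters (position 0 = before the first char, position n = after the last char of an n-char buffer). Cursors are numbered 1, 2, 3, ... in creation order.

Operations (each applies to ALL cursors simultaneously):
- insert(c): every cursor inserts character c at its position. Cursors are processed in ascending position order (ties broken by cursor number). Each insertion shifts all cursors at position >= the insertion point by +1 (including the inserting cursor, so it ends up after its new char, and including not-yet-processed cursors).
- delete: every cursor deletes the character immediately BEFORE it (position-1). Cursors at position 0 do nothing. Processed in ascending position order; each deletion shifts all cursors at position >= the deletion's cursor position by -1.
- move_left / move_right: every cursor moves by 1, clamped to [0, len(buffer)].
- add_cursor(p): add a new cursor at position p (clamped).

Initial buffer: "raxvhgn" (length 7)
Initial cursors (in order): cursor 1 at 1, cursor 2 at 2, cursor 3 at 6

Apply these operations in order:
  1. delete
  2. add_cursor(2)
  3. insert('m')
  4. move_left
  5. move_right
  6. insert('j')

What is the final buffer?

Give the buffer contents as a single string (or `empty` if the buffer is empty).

After op 1 (delete): buffer="xvhn" (len 4), cursors c1@0 c2@0 c3@3, authorship ....
After op 2 (add_cursor(2)): buffer="xvhn" (len 4), cursors c1@0 c2@0 c4@2 c3@3, authorship ....
After op 3 (insert('m')): buffer="mmxvmhmn" (len 8), cursors c1@2 c2@2 c4@5 c3@7, authorship 12..4.3.
After op 4 (move_left): buffer="mmxvmhmn" (len 8), cursors c1@1 c2@1 c4@4 c3@6, authorship 12..4.3.
After op 5 (move_right): buffer="mmxvmhmn" (len 8), cursors c1@2 c2@2 c4@5 c3@7, authorship 12..4.3.
After op 6 (insert('j')): buffer="mmjjxvmjhmjn" (len 12), cursors c1@4 c2@4 c4@8 c3@11, authorship 1212..44.33.

Answer: mmjjxvmjhmjn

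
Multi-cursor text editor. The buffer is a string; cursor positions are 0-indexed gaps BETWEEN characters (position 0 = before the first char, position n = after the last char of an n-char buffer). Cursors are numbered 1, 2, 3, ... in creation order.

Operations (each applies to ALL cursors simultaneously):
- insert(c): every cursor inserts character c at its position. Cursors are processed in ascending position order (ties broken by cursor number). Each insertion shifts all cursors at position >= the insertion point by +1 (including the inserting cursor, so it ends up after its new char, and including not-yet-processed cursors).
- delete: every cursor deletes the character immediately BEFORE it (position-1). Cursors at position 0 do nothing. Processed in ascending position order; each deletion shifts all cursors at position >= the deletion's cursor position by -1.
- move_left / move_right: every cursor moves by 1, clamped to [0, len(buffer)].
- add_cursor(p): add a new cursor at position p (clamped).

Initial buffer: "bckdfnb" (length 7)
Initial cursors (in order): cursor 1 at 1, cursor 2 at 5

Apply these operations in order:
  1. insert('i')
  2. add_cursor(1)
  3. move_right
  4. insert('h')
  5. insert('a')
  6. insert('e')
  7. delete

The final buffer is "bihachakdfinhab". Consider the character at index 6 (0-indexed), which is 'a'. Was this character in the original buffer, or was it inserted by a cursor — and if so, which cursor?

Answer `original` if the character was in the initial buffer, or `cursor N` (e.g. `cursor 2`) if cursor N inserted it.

Answer: cursor 1

Derivation:
After op 1 (insert('i')): buffer="bickdfinb" (len 9), cursors c1@2 c2@7, authorship .1....2..
After op 2 (add_cursor(1)): buffer="bickdfinb" (len 9), cursors c3@1 c1@2 c2@7, authorship .1....2..
After op 3 (move_right): buffer="bickdfinb" (len 9), cursors c3@2 c1@3 c2@8, authorship .1....2..
After op 4 (insert('h')): buffer="bihchkdfinhb" (len 12), cursors c3@3 c1@5 c2@11, authorship .13.1...2.2.
After op 5 (insert('a')): buffer="bihachakdfinhab" (len 15), cursors c3@4 c1@7 c2@14, authorship .133.11...2.22.
After op 6 (insert('e')): buffer="bihaechaekdfinhaeb" (len 18), cursors c3@5 c1@9 c2@17, authorship .1333.111...2.222.
After op 7 (delete): buffer="bihachakdfinhab" (len 15), cursors c3@4 c1@7 c2@14, authorship .133.11...2.22.
Authorship (.=original, N=cursor N): . 1 3 3 . 1 1 . . . 2 . 2 2 .
Index 6: author = 1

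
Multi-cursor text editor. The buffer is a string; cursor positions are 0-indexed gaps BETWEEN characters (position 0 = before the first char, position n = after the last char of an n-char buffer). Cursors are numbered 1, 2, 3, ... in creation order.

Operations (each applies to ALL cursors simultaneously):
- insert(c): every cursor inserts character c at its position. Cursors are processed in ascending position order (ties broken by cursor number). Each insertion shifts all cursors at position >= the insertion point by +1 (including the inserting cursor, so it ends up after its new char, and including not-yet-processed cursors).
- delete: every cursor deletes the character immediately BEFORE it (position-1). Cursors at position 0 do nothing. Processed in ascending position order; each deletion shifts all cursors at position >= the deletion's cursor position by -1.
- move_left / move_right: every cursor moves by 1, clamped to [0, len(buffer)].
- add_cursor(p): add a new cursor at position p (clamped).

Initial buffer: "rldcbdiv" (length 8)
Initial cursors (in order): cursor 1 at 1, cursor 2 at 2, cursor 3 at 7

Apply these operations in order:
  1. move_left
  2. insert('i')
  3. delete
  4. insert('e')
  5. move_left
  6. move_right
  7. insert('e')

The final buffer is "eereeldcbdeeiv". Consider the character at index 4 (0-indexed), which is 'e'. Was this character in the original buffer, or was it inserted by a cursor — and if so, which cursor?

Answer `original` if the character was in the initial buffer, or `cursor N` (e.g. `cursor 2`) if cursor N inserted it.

After op 1 (move_left): buffer="rldcbdiv" (len 8), cursors c1@0 c2@1 c3@6, authorship ........
After op 2 (insert('i')): buffer="irildcbdiiv" (len 11), cursors c1@1 c2@3 c3@9, authorship 1.2.....3..
After op 3 (delete): buffer="rldcbdiv" (len 8), cursors c1@0 c2@1 c3@6, authorship ........
After op 4 (insert('e')): buffer="ereldcbdeiv" (len 11), cursors c1@1 c2@3 c3@9, authorship 1.2.....3..
After op 5 (move_left): buffer="ereldcbdeiv" (len 11), cursors c1@0 c2@2 c3@8, authorship 1.2.....3..
After op 6 (move_right): buffer="ereldcbdeiv" (len 11), cursors c1@1 c2@3 c3@9, authorship 1.2.....3..
After op 7 (insert('e')): buffer="eereeldcbdeeiv" (len 14), cursors c1@2 c2@5 c3@12, authorship 11.22.....33..
Authorship (.=original, N=cursor N): 1 1 . 2 2 . . . . . 3 3 . .
Index 4: author = 2

Answer: cursor 2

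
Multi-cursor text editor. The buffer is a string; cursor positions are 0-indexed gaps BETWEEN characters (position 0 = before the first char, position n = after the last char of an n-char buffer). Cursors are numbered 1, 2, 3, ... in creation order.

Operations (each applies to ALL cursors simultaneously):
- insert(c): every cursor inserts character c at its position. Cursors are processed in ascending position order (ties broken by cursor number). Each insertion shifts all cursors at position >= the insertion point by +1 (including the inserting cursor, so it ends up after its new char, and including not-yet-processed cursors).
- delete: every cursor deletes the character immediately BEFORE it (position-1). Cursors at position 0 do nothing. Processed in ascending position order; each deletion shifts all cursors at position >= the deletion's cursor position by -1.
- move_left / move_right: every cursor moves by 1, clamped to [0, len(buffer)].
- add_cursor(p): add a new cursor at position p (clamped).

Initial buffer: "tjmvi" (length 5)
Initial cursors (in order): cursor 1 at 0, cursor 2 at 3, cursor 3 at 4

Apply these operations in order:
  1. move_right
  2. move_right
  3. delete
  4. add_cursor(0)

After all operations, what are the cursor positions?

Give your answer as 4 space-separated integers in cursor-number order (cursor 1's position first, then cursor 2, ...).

After op 1 (move_right): buffer="tjmvi" (len 5), cursors c1@1 c2@4 c3@5, authorship .....
After op 2 (move_right): buffer="tjmvi" (len 5), cursors c1@2 c2@5 c3@5, authorship .....
After op 3 (delete): buffer="tm" (len 2), cursors c1@1 c2@2 c3@2, authorship ..
After op 4 (add_cursor(0)): buffer="tm" (len 2), cursors c4@0 c1@1 c2@2 c3@2, authorship ..

Answer: 1 2 2 0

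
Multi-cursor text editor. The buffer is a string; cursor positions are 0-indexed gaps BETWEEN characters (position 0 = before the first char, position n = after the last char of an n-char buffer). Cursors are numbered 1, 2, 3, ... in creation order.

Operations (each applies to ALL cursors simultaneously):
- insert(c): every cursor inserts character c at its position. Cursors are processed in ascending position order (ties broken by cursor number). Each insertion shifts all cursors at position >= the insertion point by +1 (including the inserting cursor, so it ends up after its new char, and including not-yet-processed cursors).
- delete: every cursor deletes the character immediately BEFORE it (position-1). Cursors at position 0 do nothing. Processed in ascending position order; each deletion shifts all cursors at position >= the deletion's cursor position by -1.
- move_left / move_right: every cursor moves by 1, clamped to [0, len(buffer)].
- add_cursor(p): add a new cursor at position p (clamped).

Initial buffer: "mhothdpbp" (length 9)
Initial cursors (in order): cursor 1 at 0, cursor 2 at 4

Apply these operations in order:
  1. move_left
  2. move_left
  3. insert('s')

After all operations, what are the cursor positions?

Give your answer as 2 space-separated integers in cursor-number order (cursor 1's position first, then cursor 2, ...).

Answer: 1 4

Derivation:
After op 1 (move_left): buffer="mhothdpbp" (len 9), cursors c1@0 c2@3, authorship .........
After op 2 (move_left): buffer="mhothdpbp" (len 9), cursors c1@0 c2@2, authorship .........
After op 3 (insert('s')): buffer="smhsothdpbp" (len 11), cursors c1@1 c2@4, authorship 1..2.......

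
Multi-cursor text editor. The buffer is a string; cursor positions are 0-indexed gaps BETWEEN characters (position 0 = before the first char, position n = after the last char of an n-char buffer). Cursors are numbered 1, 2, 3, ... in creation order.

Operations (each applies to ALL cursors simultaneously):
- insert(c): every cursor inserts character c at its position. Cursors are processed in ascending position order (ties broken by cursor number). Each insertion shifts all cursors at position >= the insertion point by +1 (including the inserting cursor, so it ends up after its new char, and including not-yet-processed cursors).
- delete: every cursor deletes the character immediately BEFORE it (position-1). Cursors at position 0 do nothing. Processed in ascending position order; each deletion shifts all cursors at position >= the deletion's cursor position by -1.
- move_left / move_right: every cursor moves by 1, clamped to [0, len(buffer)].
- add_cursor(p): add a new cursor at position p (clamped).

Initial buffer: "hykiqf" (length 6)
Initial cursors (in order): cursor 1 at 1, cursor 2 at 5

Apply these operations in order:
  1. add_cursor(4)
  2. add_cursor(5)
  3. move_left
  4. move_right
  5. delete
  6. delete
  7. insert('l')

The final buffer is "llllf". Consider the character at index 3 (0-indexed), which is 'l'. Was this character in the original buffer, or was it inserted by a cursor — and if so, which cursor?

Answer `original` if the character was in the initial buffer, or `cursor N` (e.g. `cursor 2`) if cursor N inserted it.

After op 1 (add_cursor(4)): buffer="hykiqf" (len 6), cursors c1@1 c3@4 c2@5, authorship ......
After op 2 (add_cursor(5)): buffer="hykiqf" (len 6), cursors c1@1 c3@4 c2@5 c4@5, authorship ......
After op 3 (move_left): buffer="hykiqf" (len 6), cursors c1@0 c3@3 c2@4 c4@4, authorship ......
After op 4 (move_right): buffer="hykiqf" (len 6), cursors c1@1 c3@4 c2@5 c4@5, authorship ......
After op 5 (delete): buffer="yf" (len 2), cursors c1@0 c2@1 c3@1 c4@1, authorship ..
After op 6 (delete): buffer="f" (len 1), cursors c1@0 c2@0 c3@0 c4@0, authorship .
After op 7 (insert('l')): buffer="llllf" (len 5), cursors c1@4 c2@4 c3@4 c4@4, authorship 1234.
Authorship (.=original, N=cursor N): 1 2 3 4 .
Index 3: author = 4

Answer: cursor 4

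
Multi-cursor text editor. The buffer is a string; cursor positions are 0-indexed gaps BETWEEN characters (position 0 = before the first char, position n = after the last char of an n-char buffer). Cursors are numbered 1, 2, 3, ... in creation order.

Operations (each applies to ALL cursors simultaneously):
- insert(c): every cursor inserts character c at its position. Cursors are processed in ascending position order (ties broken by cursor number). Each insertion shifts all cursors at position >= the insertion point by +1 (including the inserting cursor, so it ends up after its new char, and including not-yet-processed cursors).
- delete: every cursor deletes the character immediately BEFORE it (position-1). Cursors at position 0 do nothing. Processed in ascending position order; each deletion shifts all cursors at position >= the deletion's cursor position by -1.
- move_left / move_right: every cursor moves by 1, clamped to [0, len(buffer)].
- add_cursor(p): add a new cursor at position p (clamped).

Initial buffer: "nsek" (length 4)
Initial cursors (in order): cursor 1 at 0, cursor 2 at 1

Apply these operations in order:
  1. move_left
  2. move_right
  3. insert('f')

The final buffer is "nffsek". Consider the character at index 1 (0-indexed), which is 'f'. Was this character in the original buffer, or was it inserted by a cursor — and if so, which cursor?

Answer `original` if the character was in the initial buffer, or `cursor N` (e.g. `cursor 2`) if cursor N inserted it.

After op 1 (move_left): buffer="nsek" (len 4), cursors c1@0 c2@0, authorship ....
After op 2 (move_right): buffer="nsek" (len 4), cursors c1@1 c2@1, authorship ....
After op 3 (insert('f')): buffer="nffsek" (len 6), cursors c1@3 c2@3, authorship .12...
Authorship (.=original, N=cursor N): . 1 2 . . .
Index 1: author = 1

Answer: cursor 1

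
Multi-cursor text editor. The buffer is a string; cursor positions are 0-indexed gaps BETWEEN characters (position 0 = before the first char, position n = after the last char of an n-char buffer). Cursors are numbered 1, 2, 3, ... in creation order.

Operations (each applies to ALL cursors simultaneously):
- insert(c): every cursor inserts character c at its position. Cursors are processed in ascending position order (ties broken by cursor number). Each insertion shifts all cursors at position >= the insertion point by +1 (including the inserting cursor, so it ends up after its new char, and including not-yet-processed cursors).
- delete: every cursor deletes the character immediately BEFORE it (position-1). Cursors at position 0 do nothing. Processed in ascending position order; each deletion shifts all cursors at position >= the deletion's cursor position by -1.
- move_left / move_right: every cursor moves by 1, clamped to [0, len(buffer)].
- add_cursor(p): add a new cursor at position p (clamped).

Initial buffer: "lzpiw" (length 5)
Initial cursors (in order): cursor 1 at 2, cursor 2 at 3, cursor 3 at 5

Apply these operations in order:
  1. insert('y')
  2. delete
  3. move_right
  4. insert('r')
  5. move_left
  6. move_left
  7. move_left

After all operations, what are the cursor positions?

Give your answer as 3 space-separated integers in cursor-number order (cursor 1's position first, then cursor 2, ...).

Answer: 1 3 5

Derivation:
After op 1 (insert('y')): buffer="lzypyiwy" (len 8), cursors c1@3 c2@5 c3@8, authorship ..1.2..3
After op 2 (delete): buffer="lzpiw" (len 5), cursors c1@2 c2@3 c3@5, authorship .....
After op 3 (move_right): buffer="lzpiw" (len 5), cursors c1@3 c2@4 c3@5, authorship .....
After op 4 (insert('r')): buffer="lzprirwr" (len 8), cursors c1@4 c2@6 c3@8, authorship ...1.2.3
After op 5 (move_left): buffer="lzprirwr" (len 8), cursors c1@3 c2@5 c3@7, authorship ...1.2.3
After op 6 (move_left): buffer="lzprirwr" (len 8), cursors c1@2 c2@4 c3@6, authorship ...1.2.3
After op 7 (move_left): buffer="lzprirwr" (len 8), cursors c1@1 c2@3 c3@5, authorship ...1.2.3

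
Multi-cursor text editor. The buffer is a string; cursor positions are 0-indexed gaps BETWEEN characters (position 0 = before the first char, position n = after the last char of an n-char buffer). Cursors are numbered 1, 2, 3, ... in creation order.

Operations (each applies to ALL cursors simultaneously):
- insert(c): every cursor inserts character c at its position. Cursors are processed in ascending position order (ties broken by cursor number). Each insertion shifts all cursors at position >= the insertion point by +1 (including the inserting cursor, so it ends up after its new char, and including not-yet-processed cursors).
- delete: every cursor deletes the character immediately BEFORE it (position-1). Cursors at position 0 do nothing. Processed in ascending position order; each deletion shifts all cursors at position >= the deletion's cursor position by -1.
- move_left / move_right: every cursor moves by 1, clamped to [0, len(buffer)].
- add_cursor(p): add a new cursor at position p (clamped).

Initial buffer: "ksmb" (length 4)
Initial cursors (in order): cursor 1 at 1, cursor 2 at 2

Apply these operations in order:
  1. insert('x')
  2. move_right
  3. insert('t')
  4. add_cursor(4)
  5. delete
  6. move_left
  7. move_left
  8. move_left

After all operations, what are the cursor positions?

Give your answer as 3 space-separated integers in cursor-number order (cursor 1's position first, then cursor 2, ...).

After op 1 (insert('x')): buffer="kxsxmb" (len 6), cursors c1@2 c2@4, authorship .1.2..
After op 2 (move_right): buffer="kxsxmb" (len 6), cursors c1@3 c2@5, authorship .1.2..
After op 3 (insert('t')): buffer="kxstxmtb" (len 8), cursors c1@4 c2@7, authorship .1.12.2.
After op 4 (add_cursor(4)): buffer="kxstxmtb" (len 8), cursors c1@4 c3@4 c2@7, authorship .1.12.2.
After op 5 (delete): buffer="kxxmb" (len 5), cursors c1@2 c3@2 c2@4, authorship .12..
After op 6 (move_left): buffer="kxxmb" (len 5), cursors c1@1 c3@1 c2@3, authorship .12..
After op 7 (move_left): buffer="kxxmb" (len 5), cursors c1@0 c3@0 c2@2, authorship .12..
After op 8 (move_left): buffer="kxxmb" (len 5), cursors c1@0 c3@0 c2@1, authorship .12..

Answer: 0 1 0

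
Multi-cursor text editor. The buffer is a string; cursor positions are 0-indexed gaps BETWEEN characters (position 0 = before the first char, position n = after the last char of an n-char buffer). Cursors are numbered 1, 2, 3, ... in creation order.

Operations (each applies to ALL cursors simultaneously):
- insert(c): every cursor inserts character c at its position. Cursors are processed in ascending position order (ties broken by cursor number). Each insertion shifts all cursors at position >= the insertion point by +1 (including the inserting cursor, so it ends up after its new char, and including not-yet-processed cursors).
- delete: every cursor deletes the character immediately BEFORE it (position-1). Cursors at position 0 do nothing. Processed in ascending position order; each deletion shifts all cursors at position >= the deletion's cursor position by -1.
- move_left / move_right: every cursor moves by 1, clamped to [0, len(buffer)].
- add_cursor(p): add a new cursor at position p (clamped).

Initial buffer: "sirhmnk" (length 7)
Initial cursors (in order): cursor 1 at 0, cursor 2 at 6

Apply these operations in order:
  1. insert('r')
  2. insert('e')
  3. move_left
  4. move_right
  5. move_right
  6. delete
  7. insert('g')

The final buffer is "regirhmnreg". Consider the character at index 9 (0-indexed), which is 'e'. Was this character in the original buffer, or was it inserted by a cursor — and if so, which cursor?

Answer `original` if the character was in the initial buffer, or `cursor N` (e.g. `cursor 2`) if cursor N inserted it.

Answer: cursor 2

Derivation:
After op 1 (insert('r')): buffer="rsirhmnrk" (len 9), cursors c1@1 c2@8, authorship 1......2.
After op 2 (insert('e')): buffer="resirhmnrek" (len 11), cursors c1@2 c2@10, authorship 11......22.
After op 3 (move_left): buffer="resirhmnrek" (len 11), cursors c1@1 c2@9, authorship 11......22.
After op 4 (move_right): buffer="resirhmnrek" (len 11), cursors c1@2 c2@10, authorship 11......22.
After op 5 (move_right): buffer="resirhmnrek" (len 11), cursors c1@3 c2@11, authorship 11......22.
After op 6 (delete): buffer="reirhmnre" (len 9), cursors c1@2 c2@9, authorship 11.....22
After op 7 (insert('g')): buffer="regirhmnreg" (len 11), cursors c1@3 c2@11, authorship 111.....222
Authorship (.=original, N=cursor N): 1 1 1 . . . . . 2 2 2
Index 9: author = 2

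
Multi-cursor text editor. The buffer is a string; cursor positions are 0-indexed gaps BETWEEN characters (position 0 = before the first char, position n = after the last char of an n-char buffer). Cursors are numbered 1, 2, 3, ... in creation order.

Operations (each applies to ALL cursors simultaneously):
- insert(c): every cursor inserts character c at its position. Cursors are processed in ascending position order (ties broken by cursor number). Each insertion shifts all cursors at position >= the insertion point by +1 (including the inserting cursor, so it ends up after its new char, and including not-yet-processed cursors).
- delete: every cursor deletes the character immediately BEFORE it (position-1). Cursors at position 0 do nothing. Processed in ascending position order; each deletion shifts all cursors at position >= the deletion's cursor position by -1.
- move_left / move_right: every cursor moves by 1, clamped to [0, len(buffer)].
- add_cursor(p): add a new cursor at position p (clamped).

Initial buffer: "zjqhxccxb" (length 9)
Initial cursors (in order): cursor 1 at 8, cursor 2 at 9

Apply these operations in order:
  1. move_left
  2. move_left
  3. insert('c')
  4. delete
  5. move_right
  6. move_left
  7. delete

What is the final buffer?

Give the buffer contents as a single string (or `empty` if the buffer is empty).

Answer: zjqhxxb

Derivation:
After op 1 (move_left): buffer="zjqhxccxb" (len 9), cursors c1@7 c2@8, authorship .........
After op 2 (move_left): buffer="zjqhxccxb" (len 9), cursors c1@6 c2@7, authorship .........
After op 3 (insert('c')): buffer="zjqhxccccxb" (len 11), cursors c1@7 c2@9, authorship ......1.2..
After op 4 (delete): buffer="zjqhxccxb" (len 9), cursors c1@6 c2@7, authorship .........
After op 5 (move_right): buffer="zjqhxccxb" (len 9), cursors c1@7 c2@8, authorship .........
After op 6 (move_left): buffer="zjqhxccxb" (len 9), cursors c1@6 c2@7, authorship .........
After op 7 (delete): buffer="zjqhxxb" (len 7), cursors c1@5 c2@5, authorship .......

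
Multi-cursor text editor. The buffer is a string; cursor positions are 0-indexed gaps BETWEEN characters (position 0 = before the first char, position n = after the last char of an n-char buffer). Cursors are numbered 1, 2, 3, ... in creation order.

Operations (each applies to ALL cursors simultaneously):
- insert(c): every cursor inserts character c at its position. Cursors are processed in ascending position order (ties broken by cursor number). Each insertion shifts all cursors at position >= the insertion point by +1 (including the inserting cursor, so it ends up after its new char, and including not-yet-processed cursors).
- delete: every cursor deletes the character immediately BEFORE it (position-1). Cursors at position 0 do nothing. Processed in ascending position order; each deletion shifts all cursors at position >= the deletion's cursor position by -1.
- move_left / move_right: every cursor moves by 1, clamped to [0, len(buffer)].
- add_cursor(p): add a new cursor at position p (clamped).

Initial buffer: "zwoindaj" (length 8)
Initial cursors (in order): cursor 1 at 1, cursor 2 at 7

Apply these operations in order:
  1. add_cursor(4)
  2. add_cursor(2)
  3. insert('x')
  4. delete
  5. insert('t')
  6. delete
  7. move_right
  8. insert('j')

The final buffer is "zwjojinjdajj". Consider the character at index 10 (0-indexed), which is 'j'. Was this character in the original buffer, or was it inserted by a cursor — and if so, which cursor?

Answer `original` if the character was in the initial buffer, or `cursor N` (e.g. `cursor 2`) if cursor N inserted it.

After op 1 (add_cursor(4)): buffer="zwoindaj" (len 8), cursors c1@1 c3@4 c2@7, authorship ........
After op 2 (add_cursor(2)): buffer="zwoindaj" (len 8), cursors c1@1 c4@2 c3@4 c2@7, authorship ........
After op 3 (insert('x')): buffer="zxwxoixndaxj" (len 12), cursors c1@2 c4@4 c3@7 c2@11, authorship .1.4..3...2.
After op 4 (delete): buffer="zwoindaj" (len 8), cursors c1@1 c4@2 c3@4 c2@7, authorship ........
After op 5 (insert('t')): buffer="ztwtoitndatj" (len 12), cursors c1@2 c4@4 c3@7 c2@11, authorship .1.4..3...2.
After op 6 (delete): buffer="zwoindaj" (len 8), cursors c1@1 c4@2 c3@4 c2@7, authorship ........
After op 7 (move_right): buffer="zwoindaj" (len 8), cursors c1@2 c4@3 c3@5 c2@8, authorship ........
After op 8 (insert('j')): buffer="zwjojinjdajj" (len 12), cursors c1@3 c4@5 c3@8 c2@12, authorship ..1.4..3...2
Authorship (.=original, N=cursor N): . . 1 . 4 . . 3 . . . 2
Index 10: author = original

Answer: original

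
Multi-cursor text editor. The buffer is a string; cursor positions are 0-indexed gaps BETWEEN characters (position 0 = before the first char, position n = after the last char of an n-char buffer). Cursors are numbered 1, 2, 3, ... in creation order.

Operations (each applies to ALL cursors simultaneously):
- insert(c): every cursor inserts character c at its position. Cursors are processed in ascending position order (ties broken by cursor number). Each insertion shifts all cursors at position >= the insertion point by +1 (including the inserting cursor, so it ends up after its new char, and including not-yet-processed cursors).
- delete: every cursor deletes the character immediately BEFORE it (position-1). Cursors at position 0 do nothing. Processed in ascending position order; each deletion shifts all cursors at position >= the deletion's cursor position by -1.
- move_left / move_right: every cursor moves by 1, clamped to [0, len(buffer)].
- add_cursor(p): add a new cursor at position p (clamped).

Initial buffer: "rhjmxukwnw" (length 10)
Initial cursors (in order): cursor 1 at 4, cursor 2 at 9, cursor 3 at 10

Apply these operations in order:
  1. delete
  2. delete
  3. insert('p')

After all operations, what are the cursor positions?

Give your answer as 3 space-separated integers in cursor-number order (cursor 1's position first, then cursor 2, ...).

Answer: 3 7 7

Derivation:
After op 1 (delete): buffer="rhjxukw" (len 7), cursors c1@3 c2@7 c3@7, authorship .......
After op 2 (delete): buffer="rhxu" (len 4), cursors c1@2 c2@4 c3@4, authorship ....
After op 3 (insert('p')): buffer="rhpxupp" (len 7), cursors c1@3 c2@7 c3@7, authorship ..1..23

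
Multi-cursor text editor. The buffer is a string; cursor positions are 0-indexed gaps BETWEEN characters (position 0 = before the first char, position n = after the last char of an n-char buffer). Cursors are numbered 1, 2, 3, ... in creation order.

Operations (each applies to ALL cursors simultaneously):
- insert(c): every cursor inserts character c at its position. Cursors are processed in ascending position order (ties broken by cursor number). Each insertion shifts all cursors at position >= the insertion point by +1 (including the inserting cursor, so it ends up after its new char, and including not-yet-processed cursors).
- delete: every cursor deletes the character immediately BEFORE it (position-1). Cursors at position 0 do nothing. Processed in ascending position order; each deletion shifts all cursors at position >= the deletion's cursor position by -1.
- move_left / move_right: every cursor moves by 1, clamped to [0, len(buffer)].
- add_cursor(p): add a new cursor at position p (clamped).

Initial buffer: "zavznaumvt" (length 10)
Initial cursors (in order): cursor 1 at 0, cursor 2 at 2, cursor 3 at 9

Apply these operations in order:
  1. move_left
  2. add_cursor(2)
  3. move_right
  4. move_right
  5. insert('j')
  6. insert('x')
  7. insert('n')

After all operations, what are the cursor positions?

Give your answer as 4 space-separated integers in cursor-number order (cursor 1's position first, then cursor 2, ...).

After op 1 (move_left): buffer="zavznaumvt" (len 10), cursors c1@0 c2@1 c3@8, authorship ..........
After op 2 (add_cursor(2)): buffer="zavznaumvt" (len 10), cursors c1@0 c2@1 c4@2 c3@8, authorship ..........
After op 3 (move_right): buffer="zavznaumvt" (len 10), cursors c1@1 c2@2 c4@3 c3@9, authorship ..........
After op 4 (move_right): buffer="zavznaumvt" (len 10), cursors c1@2 c2@3 c4@4 c3@10, authorship ..........
After op 5 (insert('j')): buffer="zajvjzjnaumvtj" (len 14), cursors c1@3 c2@5 c4@7 c3@14, authorship ..1.2.4......3
After op 6 (insert('x')): buffer="zajxvjxzjxnaumvtjx" (len 18), cursors c1@4 c2@7 c4@10 c3@18, authorship ..11.22.44......33
After op 7 (insert('n')): buffer="zajxnvjxnzjxnnaumvtjxn" (len 22), cursors c1@5 c2@9 c4@13 c3@22, authorship ..111.222.444......333

Answer: 5 9 22 13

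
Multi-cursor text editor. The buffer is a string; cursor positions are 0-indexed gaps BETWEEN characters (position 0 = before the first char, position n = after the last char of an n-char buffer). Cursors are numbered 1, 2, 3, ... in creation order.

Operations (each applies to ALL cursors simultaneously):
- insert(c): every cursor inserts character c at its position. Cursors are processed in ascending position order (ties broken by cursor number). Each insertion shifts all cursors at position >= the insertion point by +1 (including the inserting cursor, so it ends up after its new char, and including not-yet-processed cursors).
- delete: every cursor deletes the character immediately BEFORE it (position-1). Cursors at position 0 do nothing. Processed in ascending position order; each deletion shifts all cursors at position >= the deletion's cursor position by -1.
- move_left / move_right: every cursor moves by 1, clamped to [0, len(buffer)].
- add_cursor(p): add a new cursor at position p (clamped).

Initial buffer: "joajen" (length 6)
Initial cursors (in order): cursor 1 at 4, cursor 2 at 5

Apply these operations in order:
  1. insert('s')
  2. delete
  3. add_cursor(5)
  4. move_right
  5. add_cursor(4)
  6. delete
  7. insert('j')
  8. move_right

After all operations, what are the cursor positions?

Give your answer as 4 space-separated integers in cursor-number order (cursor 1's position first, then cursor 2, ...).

Answer: 6 6 6 6

Derivation:
After op 1 (insert('s')): buffer="joajsesn" (len 8), cursors c1@5 c2@7, authorship ....1.2.
After op 2 (delete): buffer="joajen" (len 6), cursors c1@4 c2@5, authorship ......
After op 3 (add_cursor(5)): buffer="joajen" (len 6), cursors c1@4 c2@5 c3@5, authorship ......
After op 4 (move_right): buffer="joajen" (len 6), cursors c1@5 c2@6 c3@6, authorship ......
After op 5 (add_cursor(4)): buffer="joajen" (len 6), cursors c4@4 c1@5 c2@6 c3@6, authorship ......
After op 6 (delete): buffer="jo" (len 2), cursors c1@2 c2@2 c3@2 c4@2, authorship ..
After op 7 (insert('j')): buffer="jojjjj" (len 6), cursors c1@6 c2@6 c3@6 c4@6, authorship ..1234
After op 8 (move_right): buffer="jojjjj" (len 6), cursors c1@6 c2@6 c3@6 c4@6, authorship ..1234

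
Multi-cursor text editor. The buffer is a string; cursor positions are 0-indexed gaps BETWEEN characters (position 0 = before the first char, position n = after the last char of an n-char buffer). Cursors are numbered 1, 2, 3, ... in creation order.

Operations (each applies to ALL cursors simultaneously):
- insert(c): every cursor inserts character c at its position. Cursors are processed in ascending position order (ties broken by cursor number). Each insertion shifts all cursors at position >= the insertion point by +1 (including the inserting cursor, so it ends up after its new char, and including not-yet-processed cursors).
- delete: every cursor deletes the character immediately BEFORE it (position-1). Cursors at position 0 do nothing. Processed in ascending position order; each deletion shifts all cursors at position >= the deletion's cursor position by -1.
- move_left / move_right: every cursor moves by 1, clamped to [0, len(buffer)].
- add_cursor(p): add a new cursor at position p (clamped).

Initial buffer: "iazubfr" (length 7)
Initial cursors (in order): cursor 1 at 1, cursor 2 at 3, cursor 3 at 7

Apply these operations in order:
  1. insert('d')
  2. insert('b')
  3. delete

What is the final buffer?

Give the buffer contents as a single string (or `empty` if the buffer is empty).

Answer: idazdubfrd

Derivation:
After op 1 (insert('d')): buffer="idazdubfrd" (len 10), cursors c1@2 c2@5 c3@10, authorship .1..2....3
After op 2 (insert('b')): buffer="idbazdbubfrdb" (len 13), cursors c1@3 c2@7 c3@13, authorship .11..22....33
After op 3 (delete): buffer="idazdubfrd" (len 10), cursors c1@2 c2@5 c3@10, authorship .1..2....3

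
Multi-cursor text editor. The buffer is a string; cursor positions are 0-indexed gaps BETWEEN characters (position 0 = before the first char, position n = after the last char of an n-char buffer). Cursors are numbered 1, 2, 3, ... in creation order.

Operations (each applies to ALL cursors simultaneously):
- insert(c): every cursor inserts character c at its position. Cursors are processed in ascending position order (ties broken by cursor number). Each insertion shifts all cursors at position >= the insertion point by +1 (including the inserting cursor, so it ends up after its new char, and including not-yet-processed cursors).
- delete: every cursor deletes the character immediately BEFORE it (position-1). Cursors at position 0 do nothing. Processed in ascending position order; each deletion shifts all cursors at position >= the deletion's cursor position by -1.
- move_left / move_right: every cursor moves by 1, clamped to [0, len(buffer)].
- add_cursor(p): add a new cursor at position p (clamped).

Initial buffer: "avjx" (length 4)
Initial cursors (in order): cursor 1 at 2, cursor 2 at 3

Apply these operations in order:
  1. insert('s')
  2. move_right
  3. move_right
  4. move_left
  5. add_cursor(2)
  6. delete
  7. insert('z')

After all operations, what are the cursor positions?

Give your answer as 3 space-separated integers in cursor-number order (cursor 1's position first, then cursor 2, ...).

After op 1 (insert('s')): buffer="avsjsx" (len 6), cursors c1@3 c2@5, authorship ..1.2.
After op 2 (move_right): buffer="avsjsx" (len 6), cursors c1@4 c2@6, authorship ..1.2.
After op 3 (move_right): buffer="avsjsx" (len 6), cursors c1@5 c2@6, authorship ..1.2.
After op 4 (move_left): buffer="avsjsx" (len 6), cursors c1@4 c2@5, authorship ..1.2.
After op 5 (add_cursor(2)): buffer="avsjsx" (len 6), cursors c3@2 c1@4 c2@5, authorship ..1.2.
After op 6 (delete): buffer="asx" (len 3), cursors c3@1 c1@2 c2@2, authorship .1.
After op 7 (insert('z')): buffer="azszzx" (len 6), cursors c3@2 c1@5 c2@5, authorship .3112.

Answer: 5 5 2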